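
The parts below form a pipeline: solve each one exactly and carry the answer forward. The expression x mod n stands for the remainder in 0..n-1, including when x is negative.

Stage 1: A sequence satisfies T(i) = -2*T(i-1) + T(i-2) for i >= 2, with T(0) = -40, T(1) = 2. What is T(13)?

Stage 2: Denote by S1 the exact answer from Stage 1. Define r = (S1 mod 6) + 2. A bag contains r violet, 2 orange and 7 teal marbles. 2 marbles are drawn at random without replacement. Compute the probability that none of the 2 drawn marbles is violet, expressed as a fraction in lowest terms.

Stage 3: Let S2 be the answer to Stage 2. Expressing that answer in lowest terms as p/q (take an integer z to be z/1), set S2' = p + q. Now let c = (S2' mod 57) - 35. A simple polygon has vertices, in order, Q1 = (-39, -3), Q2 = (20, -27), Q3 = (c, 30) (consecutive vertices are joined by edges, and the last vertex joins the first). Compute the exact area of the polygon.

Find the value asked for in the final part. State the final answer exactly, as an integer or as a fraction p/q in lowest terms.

3171/2

Stage 1: T(2) = -2*(2) + 1*(-40) = -44; iterating: T(2)=-44, T(3)=90, T(4)=-224, T(5)=538, T(6)=-1300, T(7)=3138, T(8)=-7576, T(9)=18290, T(10)=-44156, T(11)=106602, T(12)=-257360, T(13)=621322; answer 621322
Stage 2: S1 = 621322; r = 6; total draws C(15,2) = 105; favorable C(9,2) = 36; P = 12/35; answer 12/35
Stage 3: S2 = 12/35; threaded value p + q = 47; c = 12; cross terms: (-39*-27 - 20*-3)=1113, (20*30 - 12*-27)=924, (12*-3 - -39*30)=1134; twice the area = |3171| = 3171; area = 3171/2; answer 3171/2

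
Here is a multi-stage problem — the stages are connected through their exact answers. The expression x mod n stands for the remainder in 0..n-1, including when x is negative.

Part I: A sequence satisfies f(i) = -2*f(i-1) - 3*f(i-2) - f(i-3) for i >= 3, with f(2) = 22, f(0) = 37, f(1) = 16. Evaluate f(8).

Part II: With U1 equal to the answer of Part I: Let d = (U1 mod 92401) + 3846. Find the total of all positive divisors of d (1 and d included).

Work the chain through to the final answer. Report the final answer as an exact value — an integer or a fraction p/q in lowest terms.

Part I: f(3) = -2*(22) - 3*(16) - 1*(37) = -129; iterating: f(3)=-129, f(4)=176, f(5)=13, f(6)=-425, f(7)=635, f(8)=-8; answer -8
Part II: U1 = -8; d = 96239; 96239 = 11 * 13 * 673; sigma = (1 + 11) * (1 + 13) * (1 + 673) = 12 * 14 * 674 = 113232; answer 113232

113232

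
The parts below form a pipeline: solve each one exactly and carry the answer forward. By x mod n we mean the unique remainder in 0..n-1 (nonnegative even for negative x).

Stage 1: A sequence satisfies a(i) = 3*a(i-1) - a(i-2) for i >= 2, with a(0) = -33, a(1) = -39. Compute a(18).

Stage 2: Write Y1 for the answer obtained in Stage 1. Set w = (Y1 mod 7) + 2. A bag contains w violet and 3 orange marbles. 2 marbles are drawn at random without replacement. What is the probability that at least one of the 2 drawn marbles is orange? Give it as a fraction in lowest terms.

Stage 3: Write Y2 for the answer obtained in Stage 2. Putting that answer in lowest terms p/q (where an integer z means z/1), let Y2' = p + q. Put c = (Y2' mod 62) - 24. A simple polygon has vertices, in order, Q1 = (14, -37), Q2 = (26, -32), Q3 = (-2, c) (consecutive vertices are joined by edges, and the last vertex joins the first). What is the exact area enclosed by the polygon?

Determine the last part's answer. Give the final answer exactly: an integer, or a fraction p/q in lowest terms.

232

Stage 1: a(2) = 3*(-39) - 1*(-33) = -84; iterating: a(2)=-84, a(3)=-213, a(4)=-555, a(5)=-1452, a(6)=-3801, a(7)=-9951, a(8)=-26052, a(9)=-68205, a(10)=-178563, a(11)=-467484, a(12)=-1223889, a(13)=-3204183, a(14)=-8388660, a(15)=-21961797, a(16)=-57496731, a(17)=-150528396, a(18)=-394088457; answer -394088457
Stage 2: Y1 = -394088457; w = 2; total draws C(5,2) = 10; complement C(2,2) = 1; favorable 10 - 1 = 9; P = 9/10; answer 9/10
Stage 3: Y2 = 9/10; threaded value p + q = 19; c = -5; cross terms: (14*-32 - 26*-37)=514, (26*-5 - -2*-32)=-194, (-2*-37 - 14*-5)=144; twice the area = |464| = 464; area = 232; answer 232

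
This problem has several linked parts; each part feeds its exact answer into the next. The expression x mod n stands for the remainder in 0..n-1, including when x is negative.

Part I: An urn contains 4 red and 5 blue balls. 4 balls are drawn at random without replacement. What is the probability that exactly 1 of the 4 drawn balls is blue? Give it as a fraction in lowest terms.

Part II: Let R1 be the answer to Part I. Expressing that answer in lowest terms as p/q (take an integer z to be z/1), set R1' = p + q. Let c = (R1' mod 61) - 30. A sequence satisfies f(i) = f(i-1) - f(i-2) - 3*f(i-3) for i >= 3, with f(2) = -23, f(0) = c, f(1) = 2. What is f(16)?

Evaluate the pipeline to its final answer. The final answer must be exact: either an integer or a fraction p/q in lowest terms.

13582

Part I: total draws C(9,4) = 126; favorable C(5,1)*C(4,3) = 20; P = 10/63; answer 10/63
Part II: R1 = 10/63; threaded value p + q = 73; c = -18; f(3) = 1*(-23) - 1*(2) - 3*(-18) = 29; iterating: f(3)=29, f(4)=46, f(5)=86, f(6)=-47, f(7)=-271, f(8)=-482, f(9)=-70, f(10)=1225, f(11)=2741, f(12)=1726, f(13)=-4690, f(14)=-14639, f(15)=-15127, f(16)=13582; answer 13582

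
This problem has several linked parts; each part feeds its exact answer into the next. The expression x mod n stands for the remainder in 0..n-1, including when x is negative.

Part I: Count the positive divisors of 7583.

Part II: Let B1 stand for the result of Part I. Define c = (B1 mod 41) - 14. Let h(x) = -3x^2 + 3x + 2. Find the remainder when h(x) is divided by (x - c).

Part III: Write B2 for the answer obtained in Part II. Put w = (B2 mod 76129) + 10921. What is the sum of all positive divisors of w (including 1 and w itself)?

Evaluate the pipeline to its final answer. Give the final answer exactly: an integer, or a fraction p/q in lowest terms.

Part I: 7583 is prime, so its only divisors are 1 and 7583; count = 2; answer 2
Part II: B1 = 2; c = -12; remainder = value at the root: -3*(-12)^2 + 3*(-12)^1 + 2 = (-432) + (-36) + (2) = -466; answer -466
Part III: B2 = -466; w = 86584; 86584 = 2^3 * 79 * 137; sigma = (1 + 2 + 4 + 8) * (1 + 79) * (1 + 137) = 15 * 80 * 138 = 165600; answer 165600

165600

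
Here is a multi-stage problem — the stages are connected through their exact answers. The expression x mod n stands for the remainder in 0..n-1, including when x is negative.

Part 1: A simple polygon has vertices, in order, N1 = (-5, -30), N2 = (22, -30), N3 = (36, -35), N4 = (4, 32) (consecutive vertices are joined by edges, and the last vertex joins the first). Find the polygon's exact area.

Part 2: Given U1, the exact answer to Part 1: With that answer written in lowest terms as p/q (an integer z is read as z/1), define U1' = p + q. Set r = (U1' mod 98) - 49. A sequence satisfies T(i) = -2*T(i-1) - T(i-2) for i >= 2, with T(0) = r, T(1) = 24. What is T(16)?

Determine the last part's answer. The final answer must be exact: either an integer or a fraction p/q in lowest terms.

-414

Part 1: cross terms: (-5*-30 - 22*-30)=810, (22*-35 - 36*-30)=310, (36*32 - 4*-35)=1292, (4*-30 - -5*32)=40; twice the area = |2452| = 2452; area = 1226; answer 1226
Part 2: U1 = 1226; threaded value p + q = 1227; r = 2; T(2) = -2*(24) - 1*(2) = -50; iterating: T(2)=-50, T(3)=76, T(4)=-102, T(5)=128, T(6)=-154, T(7)=180, T(8)=-206, T(9)=232, T(10)=-258, T(11)=284, T(12)=-310, T(13)=336, T(14)=-362, T(15)=388, T(16)=-414; answer -414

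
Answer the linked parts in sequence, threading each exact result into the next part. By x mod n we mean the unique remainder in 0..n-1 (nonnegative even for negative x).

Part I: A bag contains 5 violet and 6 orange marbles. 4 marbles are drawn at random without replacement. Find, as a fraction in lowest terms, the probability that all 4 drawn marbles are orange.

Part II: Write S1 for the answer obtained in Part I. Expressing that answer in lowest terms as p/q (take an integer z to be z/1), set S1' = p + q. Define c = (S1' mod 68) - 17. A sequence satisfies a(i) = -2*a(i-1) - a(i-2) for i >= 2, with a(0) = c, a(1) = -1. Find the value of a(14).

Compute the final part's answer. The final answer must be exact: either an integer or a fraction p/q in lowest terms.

Part I: total draws C(11,4) = 330; favorable C(6,4) = 15; P = 1/22; answer 1/22
Part II: S1 = 1/22; threaded value p + q = 23; c = 6; a(2) = -2*(-1) - 1*(6) = -4; iterating: a(2)=-4, a(3)=9, a(4)=-14, a(5)=19, a(6)=-24, a(7)=29, a(8)=-34, a(9)=39, a(10)=-44, a(11)=49, a(12)=-54, a(13)=59, a(14)=-64; answer -64

-64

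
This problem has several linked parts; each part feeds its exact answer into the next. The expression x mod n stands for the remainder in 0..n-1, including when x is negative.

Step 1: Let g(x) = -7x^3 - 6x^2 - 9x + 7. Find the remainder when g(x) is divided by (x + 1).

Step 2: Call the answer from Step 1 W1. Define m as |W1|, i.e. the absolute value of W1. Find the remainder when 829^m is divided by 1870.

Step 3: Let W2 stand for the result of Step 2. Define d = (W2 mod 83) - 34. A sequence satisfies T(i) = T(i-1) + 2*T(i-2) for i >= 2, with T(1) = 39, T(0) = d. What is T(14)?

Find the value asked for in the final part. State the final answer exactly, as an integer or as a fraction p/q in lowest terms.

Step 1: remainder = value at the root: -7*(-1)^3 - 6*(-1)^2 - 9*(-1)^1 + 7 = (7) + (-6) + (9) + (7) = 17; answer 17
Step 2: W1 = 17; m = 17; squarings mod 1870: 829^1=829, 829^2=951, 829^4=1191, 829^8=1021, 829^16=851; 829^17 = 829^1 * 829^16 = 489 (mod 1870); answer 489
Step 3: W2 = 489; d = 40; T(2) = 1*(39) + 2*(40) = 119; iterating: T(2)=119, T(3)=197, T(4)=435, T(5)=829, T(6)=1699, T(7)=3357, T(8)=6755, T(9)=13469, T(10)=26979, T(11)=53917, T(12)=107875, T(13)=215709, T(14)=431459; answer 431459

431459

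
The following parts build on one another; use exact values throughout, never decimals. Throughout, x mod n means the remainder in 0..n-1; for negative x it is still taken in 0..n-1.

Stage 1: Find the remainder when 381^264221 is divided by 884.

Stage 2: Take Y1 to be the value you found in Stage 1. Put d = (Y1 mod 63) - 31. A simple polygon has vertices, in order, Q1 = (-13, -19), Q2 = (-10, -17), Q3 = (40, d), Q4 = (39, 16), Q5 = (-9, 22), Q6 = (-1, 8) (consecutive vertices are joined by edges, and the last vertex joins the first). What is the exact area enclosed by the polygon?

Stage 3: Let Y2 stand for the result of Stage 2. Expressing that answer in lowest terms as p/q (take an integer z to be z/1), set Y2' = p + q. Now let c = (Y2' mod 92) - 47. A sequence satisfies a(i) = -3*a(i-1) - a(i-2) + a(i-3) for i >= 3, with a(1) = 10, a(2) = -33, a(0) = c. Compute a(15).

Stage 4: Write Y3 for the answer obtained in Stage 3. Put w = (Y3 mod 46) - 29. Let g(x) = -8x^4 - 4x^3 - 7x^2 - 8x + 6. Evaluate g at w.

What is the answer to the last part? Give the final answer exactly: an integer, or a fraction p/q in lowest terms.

-319782

Stage 1: squarings mod 884: 381^1=381, 381^2=185, 381^4=633, 381^8=237, 381^16=477, 381^32=341, 381^64=477, 381^128=341, 381^256=477, 381^512=341, 381^1024=477, 381^2048=341, 381^4096=477, 381^8192=341, 381^16384=477, 381^32768=341, 381^65536=477, 381^131072=341, 381^262144=477; 381^264221 = 381^1 * 381^4 * 381^8 * 381^16 * 381^2048 * 381^262144 = 465 (mod 884); answer 465
Stage 2: Y1 = 465; d = -7; cross terms: (-13*-17 - -10*-19)=31, (-10*-7 - 40*-17)=750, (40*16 - 39*-7)=913, (39*22 - -9*16)=1002, (-9*8 - -1*22)=-50, (-1*-19 - -13*8)=123; twice the area = |2769| = 2769; area = 2769/2; answer 2769/2
Stage 3: Y2 = 2769/2; threaded value p + q = 2771; c = -36; a(3) = -3*(-33) - 1*(10) + 1*(-36) = 53; iterating: a(3)=53, a(4)=-116, a(5)=262, a(6)=-617, a(7)=1473, a(8)=-3540, a(9)=8530, a(10)=-20577, a(11)=49661, a(12)=-119876, a(13)=289390, a(14)=-698633, a(15)=1686633; answer 1686633
Stage 4: Y3 = 1686633; w = 14; -8*(14)^4 - 4*(14)^3 - 7*(14)^2 - 8*(14)^1 + 6 = (-307328) + (-10976) + (-1372) + (-112) + (6) = -319782; answer -319782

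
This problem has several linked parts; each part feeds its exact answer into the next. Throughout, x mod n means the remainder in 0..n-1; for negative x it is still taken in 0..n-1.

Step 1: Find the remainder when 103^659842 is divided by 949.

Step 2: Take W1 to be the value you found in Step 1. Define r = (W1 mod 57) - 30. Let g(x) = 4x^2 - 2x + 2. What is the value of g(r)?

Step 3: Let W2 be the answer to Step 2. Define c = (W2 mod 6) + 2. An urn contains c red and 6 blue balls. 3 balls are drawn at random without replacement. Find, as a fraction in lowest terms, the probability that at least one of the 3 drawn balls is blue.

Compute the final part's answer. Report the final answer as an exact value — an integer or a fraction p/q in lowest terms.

Step 1: squarings mod 949: 103^1=103, 103^2=170, 103^4=430, 103^8=794, 103^16=300, 103^32=794, 103^64=300, 103^128=794, 103^256=300, 103^512=794, 103^1024=300, 103^2048=794, 103^4096=300, 103^8192=794, 103^16384=300, 103^32768=794, 103^65536=300, 103^131072=794, 103^262144=300, 103^524288=794; 103^659842 = 103^2 * 103^128 * 103^256 * 103^4096 * 103^131072 * 103^524288 = 222 (mod 949); answer 222
Step 2: W1 = 222; r = 21; 4*(21)^2 - 2*(21)^1 + 2 = (1764) + (-42) + (2) = 1724; answer 1724
Step 3: W2 = 1724; c = 4; total draws C(10,3) = 120; complement C(4,3) = 4; favorable 120 - 4 = 116; P = 29/30; answer 29/30

29/30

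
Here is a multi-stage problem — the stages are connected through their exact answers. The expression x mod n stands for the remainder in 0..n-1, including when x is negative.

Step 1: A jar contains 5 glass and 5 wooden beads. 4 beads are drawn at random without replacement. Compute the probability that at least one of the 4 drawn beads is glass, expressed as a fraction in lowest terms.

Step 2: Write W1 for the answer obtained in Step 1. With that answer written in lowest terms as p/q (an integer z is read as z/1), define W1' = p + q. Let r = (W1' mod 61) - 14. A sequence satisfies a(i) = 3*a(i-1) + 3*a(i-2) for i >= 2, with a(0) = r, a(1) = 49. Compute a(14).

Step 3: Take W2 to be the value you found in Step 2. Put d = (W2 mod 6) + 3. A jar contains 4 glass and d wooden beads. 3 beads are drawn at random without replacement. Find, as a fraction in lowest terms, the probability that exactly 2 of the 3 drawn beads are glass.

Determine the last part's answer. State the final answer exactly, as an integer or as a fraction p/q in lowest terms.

3/10

Step 1: total draws C(10,4) = 210; complement C(5,4) = 5; favorable 210 - 5 = 205; P = 41/42; answer 41/42
Step 2: W1 = 41/42; threaded value p + q = 83; r = 8; a(2) = 3*(49) + 3*(8) = 171; iterating: a(2)=171, a(3)=660, a(4)=2493, a(5)=9459, a(6)=35856, a(7)=135945, a(8)=515403, a(9)=1954044, a(10)=7408341, a(11)=28087155, a(12)=106486488, a(13)=403720929, a(14)=1530622251; answer 1530622251
Step 3: W2 = 1530622251; d = 6; total draws C(10,3) = 120; favorable C(4,2)*C(6,1) = 36; P = 3/10; answer 3/10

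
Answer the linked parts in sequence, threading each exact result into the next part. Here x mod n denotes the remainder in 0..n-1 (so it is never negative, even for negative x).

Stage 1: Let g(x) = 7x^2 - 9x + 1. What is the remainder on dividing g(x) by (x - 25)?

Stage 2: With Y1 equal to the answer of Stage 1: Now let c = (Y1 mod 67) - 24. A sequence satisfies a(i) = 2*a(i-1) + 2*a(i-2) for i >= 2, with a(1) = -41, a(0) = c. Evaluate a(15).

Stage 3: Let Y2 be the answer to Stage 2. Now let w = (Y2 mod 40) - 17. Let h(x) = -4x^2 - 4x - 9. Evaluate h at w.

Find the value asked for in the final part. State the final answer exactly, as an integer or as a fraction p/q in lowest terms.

-9

Stage 1: remainder = value at the root: 7*(25)^2 - 9*(25)^1 + 1 = (4375) + (-225) + (1) = 4151; answer 4151
Stage 2: Y1 = 4151; c = 40; a(2) = 2*(-41) + 2*(40) = -2; iterating: a(2)=-2, a(3)=-86, a(4)=-176, a(5)=-524, a(6)=-1400, a(7)=-3848, a(8)=-10496, a(9)=-28688, a(10)=-78368, a(11)=-214112, a(12)=-584960, a(13)=-1598144, a(14)=-4366208, a(15)=-11928704; answer -11928704
Stage 3: Y2 = -11928704; w = -1; -4*(-1)^2 - 4*(-1)^1 - 9 = (-4) + (4) + (-9) = -9; answer -9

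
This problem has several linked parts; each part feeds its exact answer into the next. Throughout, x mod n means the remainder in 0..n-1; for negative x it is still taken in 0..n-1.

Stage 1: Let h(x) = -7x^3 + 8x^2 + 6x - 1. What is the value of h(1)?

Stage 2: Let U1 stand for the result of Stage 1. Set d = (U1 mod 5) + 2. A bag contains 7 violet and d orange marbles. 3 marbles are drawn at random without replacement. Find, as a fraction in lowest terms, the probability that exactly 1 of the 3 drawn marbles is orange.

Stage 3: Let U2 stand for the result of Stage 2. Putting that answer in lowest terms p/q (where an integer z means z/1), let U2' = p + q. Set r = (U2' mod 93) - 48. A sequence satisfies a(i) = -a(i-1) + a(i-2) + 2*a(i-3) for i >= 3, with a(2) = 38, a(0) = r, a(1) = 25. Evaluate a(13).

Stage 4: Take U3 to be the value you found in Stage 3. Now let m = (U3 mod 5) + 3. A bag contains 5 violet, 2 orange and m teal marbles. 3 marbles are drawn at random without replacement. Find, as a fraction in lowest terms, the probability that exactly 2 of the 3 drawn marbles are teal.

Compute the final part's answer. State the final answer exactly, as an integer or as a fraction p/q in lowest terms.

Stage 1: -7*(1)^3 + 8*(1)^2 + 6*(1)^1 - 1 = (-7) + (8) + (6) + (-1) = 6; answer 6
Stage 2: U1 = 6; d = 3; total draws C(10,3) = 120; favorable C(3,1)*C(7,2) = 63; P = 21/40; answer 21/40
Stage 3: U2 = 21/40; threaded value p + q = 61; r = 13; a(3) = -1*(38) + 1*(25) + 2*(13) = 13; iterating: a(3)=13, a(4)=75, a(5)=14, a(6)=87, a(7)=77, a(8)=38, a(9)=213, a(10)=-21, a(11)=310, a(12)=95, a(13)=173; answer 173
Stage 4: U3 = 173; m = 6; total draws C(13,3) = 286; favorable C(6,2)*C(7,1) = 105; P = 105/286; answer 105/286

105/286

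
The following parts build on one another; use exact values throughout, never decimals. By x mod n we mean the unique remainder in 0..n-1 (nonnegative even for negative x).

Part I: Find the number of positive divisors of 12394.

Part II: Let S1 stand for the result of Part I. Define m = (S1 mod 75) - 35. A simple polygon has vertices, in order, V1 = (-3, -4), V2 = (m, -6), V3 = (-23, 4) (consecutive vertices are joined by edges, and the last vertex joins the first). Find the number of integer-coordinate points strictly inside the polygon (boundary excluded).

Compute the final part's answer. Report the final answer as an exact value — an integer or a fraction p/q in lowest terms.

129

Part I: 12394 = 2 * 6197; number of divisors = (1+1) * (1+1) = 4; answer 4
Part II: S1 = 4; m = -31; cross terms: (-3*-6 - -31*-4)=-106, (-31*4 - -23*-6)=-262, (-23*-4 - -3*4)=104; twice the area = |-264| = 264; area = 132; boundary points = 2 + 2 + 4 = 8; strictly interior points = area - boundary/2 + 1 = 129; answer 129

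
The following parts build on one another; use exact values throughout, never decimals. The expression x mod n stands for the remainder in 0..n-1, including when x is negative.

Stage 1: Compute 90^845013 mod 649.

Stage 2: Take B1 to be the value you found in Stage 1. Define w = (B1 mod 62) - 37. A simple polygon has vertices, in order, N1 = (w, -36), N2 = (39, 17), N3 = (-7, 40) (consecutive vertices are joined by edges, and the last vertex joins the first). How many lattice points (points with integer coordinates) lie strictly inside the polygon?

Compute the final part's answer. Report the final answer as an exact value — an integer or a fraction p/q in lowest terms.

1771

Stage 1: squarings mod 649: 90^1=90, 90^2=312, 90^4=643, 90^8=36, 90^16=647, 90^32=4, 90^64=16, 90^128=256, 90^256=636, 90^512=169, 90^1024=5, 90^2048=25, 90^4096=625, 90^8192=576, 90^16384=137, 90^32768=597, 90^65536=108, 90^131072=631, 90^262144=324, 90^524288=487; 90^845013 = 90^1 * 90^4 * 90^16 * 90^64 * 90^128 * 90^1024 * 90^8192 * 90^16384 * 90^32768 * 90^262144 * 90^524288 = 151 (mod 649); answer 151
Stage 2: B1 = 151; w = -10; cross terms: (-10*17 - 39*-36)=1234, (39*40 - -7*17)=1679, (-7*-36 - -10*40)=652; twice the area = |3565| = 3565; area = 3565/2; boundary points = 1 + 23 + 1 = 25; strictly interior points = area - boundary/2 + 1 = 1771; answer 1771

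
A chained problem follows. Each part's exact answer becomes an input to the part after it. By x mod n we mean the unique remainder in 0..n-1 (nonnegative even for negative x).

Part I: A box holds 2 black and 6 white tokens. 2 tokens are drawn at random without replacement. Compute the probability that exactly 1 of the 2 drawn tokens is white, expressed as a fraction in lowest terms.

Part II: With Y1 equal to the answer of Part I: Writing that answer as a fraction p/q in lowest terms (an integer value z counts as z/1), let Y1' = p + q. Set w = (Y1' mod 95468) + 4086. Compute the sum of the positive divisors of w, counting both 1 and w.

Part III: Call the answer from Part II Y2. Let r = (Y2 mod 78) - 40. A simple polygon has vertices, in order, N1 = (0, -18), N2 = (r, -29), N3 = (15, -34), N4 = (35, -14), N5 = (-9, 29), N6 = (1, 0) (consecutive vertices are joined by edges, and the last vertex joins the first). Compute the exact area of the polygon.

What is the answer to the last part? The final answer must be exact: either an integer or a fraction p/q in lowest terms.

2881/2

Part I: total draws C(8,2) = 28; favorable C(6,1)*C(2,1) = 12; P = 3/7; answer 3/7
Part II: Y1 = 3/7; threaded value p + q = 10; w = 4096; 4096 = 2^12; sigma = (1 + 2 + 4 + 8 + 16 + 32 + 64 + 128 + 256 + 512 + 1024 + 2048 + 4096) = 8191; answer 8191
Part III: Y2 = 8191; r = -39; cross terms: (0*-29 - -39*-18)=-702, (-39*-34 - 15*-29)=1761, (15*-14 - 35*-34)=980, (35*29 - -9*-14)=889, (-9*0 - 1*29)=-29, (1*-18 - 0*0)=-18; twice the area = |2881| = 2881; area = 2881/2; answer 2881/2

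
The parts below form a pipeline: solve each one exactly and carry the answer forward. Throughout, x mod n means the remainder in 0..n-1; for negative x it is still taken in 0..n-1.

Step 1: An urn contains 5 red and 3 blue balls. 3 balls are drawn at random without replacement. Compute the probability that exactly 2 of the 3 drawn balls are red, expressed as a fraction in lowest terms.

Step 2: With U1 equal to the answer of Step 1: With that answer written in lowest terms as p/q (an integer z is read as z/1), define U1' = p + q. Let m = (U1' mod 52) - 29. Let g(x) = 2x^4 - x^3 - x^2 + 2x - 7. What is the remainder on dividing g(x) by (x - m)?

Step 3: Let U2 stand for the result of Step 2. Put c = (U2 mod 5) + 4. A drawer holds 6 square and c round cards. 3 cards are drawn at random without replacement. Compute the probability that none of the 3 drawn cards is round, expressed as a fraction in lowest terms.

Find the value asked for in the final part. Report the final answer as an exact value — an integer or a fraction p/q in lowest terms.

Step 1: total draws C(8,3) = 56; favorable C(5,2)*C(3,1) = 30; P = 15/28; answer 15/28
Step 2: U1 = 15/28; threaded value p + q = 43; m = 14; remainder = value at the root: 2*(14)^4 - 1*(14)^3 - 1*(14)^2 + 2*(14)^1 - 7 = (76832) + (-2744) + (-196) + (28) + (-7) = 73913; answer 73913
Step 3: U2 = 73913; c = 7; total draws C(13,3) = 286; favorable C(6,3) = 20; P = 10/143; answer 10/143

10/143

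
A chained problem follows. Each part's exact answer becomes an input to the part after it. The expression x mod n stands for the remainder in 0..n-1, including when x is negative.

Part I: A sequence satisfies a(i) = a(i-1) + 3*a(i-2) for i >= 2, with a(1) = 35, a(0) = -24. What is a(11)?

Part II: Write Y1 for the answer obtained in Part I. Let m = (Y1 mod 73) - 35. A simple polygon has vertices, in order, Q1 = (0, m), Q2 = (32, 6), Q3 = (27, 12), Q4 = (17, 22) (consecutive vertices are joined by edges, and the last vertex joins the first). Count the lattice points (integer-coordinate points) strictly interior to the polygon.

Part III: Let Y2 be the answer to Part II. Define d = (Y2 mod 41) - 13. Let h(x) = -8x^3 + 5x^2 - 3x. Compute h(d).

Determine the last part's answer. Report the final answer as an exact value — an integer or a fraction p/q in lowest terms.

-890

Part I: a(2) = 1*(35) + 3*(-24) = -37; iterating: a(2)=-37, a(3)=68, a(4)=-43, a(5)=161, a(6)=32, a(7)=515, a(8)=611, a(9)=2156, a(10)=3989, a(11)=10457; answer 10457
Part II: Y1 = 10457; m = -17; cross terms: (0*6 - 32*-17)=544, (32*12 - 27*6)=222, (27*22 - 17*12)=390, (17*-17 - 0*22)=-289; twice the area = |867| = 867; area = 867/2; boundary points = 1 + 1 + 10 + 1 = 13; strictly interior points = area - boundary/2 + 1 = 428; answer 428
Part III: Y2 = 428; d = 5; -8*(5)^3 + 5*(5)^2 - 3*(5)^1 = (-1000) + (125) + (-15) = -890; answer -890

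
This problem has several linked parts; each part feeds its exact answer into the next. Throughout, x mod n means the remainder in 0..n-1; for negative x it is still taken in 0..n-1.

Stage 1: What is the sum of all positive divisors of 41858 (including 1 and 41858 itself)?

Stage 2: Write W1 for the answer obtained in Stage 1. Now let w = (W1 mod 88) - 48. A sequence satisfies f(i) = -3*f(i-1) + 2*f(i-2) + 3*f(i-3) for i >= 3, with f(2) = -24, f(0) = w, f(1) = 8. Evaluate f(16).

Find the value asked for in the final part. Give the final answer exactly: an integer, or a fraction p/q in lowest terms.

-503223120

Stage 1: 41858 = 2 * 20929; sigma = (1 + 2) * (1 + 20929) = 3 * 20930 = 62790; answer 62790
Stage 2: W1 = 62790; w = -2; f(3) = -3*(-24) + 2*(8) + 3*(-2) = 82; iterating: f(3)=82, f(4)=-270, f(5)=902, f(6)=-3000, f(7)=9994, f(8)=-33276, f(9)=110816, f(10)=-369018, f(11)=1228858, f(12)=-4092162, f(13)=13627148, f(14)=-45379194, f(15)=151115392, f(16)=-503223120; answer -503223120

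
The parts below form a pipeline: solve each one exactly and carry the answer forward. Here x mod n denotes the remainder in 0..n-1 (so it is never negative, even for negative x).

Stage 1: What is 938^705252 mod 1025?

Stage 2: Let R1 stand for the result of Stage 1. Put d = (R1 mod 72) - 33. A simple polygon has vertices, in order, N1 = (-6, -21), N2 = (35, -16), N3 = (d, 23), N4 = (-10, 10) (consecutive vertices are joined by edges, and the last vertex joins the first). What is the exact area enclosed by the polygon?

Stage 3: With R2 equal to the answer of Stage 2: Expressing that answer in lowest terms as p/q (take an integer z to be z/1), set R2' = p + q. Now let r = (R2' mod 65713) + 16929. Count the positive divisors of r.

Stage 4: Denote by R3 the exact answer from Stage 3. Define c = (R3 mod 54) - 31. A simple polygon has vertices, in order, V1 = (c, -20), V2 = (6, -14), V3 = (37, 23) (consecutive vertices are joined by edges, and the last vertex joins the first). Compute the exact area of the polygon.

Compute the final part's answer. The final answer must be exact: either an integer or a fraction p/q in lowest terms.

Stage 1: squarings mod 1025: 938^1=938, 938^2=394, 938^4=461, 938^8=346, 938^16=816, 938^32=631, 938^64=461, 938^128=346, 938^256=816, 938^512=631, 938^1024=461, 938^2048=346, 938^4096=816, 938^8192=631, 938^16384=461, 938^32768=346, 938^65536=816, 938^131072=631, 938^262144=461, 938^524288=346; 938^705252 = 938^4 * 938^32 * 938^64 * 938^128 * 938^512 * 938^16384 * 938^32768 * 938^131072 * 938^524288 = 631 (mod 1025); answer 631
Stage 2: R1 = 631; d = 22; cross terms: (-6*-16 - 35*-21)=831, (35*23 - 22*-16)=1157, (22*10 - -10*23)=450, (-10*-21 - -6*10)=270; twice the area = |2708| = 2708; area = 1354; answer 1354
Stage 3: R2 = 1354; threaded value p + q = 1355; r = 18284; 18284 = 2^2 * 7 * 653; number of divisors = (2+1) * (1+1) * (1+1) = 12; answer 12
Stage 4: R3 = 12; c = -19; cross terms: (-19*-14 - 6*-20)=386, (6*23 - 37*-14)=656, (37*-20 - -19*23)=-303; twice the area = |739| = 739; area = 739/2; answer 739/2

739/2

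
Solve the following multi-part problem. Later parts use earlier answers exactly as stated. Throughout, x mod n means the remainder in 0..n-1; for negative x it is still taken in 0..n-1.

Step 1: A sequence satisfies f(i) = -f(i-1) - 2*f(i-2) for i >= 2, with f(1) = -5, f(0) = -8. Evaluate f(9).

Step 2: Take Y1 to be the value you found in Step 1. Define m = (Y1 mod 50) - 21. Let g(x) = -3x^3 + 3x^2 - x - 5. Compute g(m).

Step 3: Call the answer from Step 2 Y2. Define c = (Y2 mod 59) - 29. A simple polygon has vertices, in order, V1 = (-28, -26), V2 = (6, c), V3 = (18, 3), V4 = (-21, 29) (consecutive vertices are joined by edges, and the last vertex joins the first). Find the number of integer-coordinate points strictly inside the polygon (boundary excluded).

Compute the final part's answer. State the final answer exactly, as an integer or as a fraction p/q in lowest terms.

Step 1: f(2) = -1*(-5) - 2*(-8) = 21; iterating: f(2)=21, f(3)=-11, f(4)=-31, f(5)=53, f(6)=9, f(7)=-115, f(8)=97, f(9)=133; answer 133
Step 2: Y1 = 133; m = 12; -3*(12)^3 + 3*(12)^2 - 1*(12)^1 - 5 = (-5184) + (432) + (-12) + (-5) = -4769; answer -4769
Step 3: Y2 = -4769; c = -19; cross terms: (-28*-19 - 6*-26)=688, (6*3 - 18*-19)=360, (18*29 - -21*3)=585, (-21*-26 - -28*29)=1358; twice the area = |2991| = 2991; area = 2991/2; boundary points = 1 + 2 + 13 + 1 = 17; strictly interior points = area - boundary/2 + 1 = 1488; answer 1488

1488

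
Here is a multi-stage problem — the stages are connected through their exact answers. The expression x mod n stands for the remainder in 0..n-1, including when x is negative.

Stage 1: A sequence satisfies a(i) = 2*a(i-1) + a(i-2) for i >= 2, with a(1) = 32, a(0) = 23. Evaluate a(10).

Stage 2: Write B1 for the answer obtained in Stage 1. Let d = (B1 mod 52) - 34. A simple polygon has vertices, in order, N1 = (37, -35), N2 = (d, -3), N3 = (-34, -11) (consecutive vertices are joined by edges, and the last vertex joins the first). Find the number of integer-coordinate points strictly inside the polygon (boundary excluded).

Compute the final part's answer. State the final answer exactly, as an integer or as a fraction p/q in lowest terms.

Stage 1: a(2) = 2*(32) + 1*(23) = 87; iterating: a(2)=87, a(3)=206, a(4)=499, a(5)=1204, a(6)=2907, a(7)=7018, a(8)=16943, a(9)=40904, a(10)=98751; answer 98751
Stage 2: B1 = 98751; d = -31; cross terms: (37*-3 - -31*-35)=-1196, (-31*-11 - -34*-3)=239, (-34*-35 - 37*-11)=1597; twice the area = |640| = 640; area = 320; boundary points = 4 + 1 + 1 = 6; strictly interior points = area - boundary/2 + 1 = 318; answer 318

318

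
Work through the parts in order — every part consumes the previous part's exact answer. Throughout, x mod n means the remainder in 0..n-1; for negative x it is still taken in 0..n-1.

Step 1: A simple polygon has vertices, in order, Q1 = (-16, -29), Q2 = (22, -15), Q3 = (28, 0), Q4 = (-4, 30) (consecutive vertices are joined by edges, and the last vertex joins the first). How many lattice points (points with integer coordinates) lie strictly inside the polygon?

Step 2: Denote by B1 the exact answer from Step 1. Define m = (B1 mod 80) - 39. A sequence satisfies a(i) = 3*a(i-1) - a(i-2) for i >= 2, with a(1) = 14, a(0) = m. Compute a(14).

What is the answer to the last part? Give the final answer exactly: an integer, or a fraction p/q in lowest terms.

Step 1: cross terms: (-16*-15 - 22*-29)=878, (22*0 - 28*-15)=420, (28*30 - -4*0)=840, (-4*-29 - -16*30)=596; twice the area = |2734| = 2734; area = 1367; boundary points = 2 + 3 + 2 + 1 = 8; strictly interior points = area - boundary/2 + 1 = 1364; answer 1364
Step 2: B1 = 1364; m = -35; a(2) = 3*(14) - 1*(-35) = 77; iterating: a(2)=77, a(3)=217, a(4)=574, a(5)=1505, a(6)=3941, a(7)=10318, a(8)=27013, a(9)=70721, a(10)=185150, a(11)=484729, a(12)=1269037, a(13)=3322382, a(14)=8698109; answer 8698109

8698109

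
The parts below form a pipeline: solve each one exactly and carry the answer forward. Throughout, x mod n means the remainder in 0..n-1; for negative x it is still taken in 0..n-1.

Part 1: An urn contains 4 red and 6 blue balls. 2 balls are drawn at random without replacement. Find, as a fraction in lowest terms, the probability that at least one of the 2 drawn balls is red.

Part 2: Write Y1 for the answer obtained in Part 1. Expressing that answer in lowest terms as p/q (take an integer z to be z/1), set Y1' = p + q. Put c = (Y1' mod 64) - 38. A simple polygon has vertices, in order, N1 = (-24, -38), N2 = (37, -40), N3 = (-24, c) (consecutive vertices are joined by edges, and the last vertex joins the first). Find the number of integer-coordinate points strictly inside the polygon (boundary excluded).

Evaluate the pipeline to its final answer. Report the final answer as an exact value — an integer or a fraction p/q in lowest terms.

150

Part 1: total draws C(10,2) = 45; complement C(6,2) = 15; favorable 45 - 15 = 30; P = 2/3; answer 2/3
Part 2: Y1 = 2/3; threaded value p + q = 5; c = -33; cross terms: (-24*-40 - 37*-38)=2366, (37*-33 - -24*-40)=-2181, (-24*-38 - -24*-33)=120; twice the area = |305| = 305; area = 305/2; boundary points = 1 + 1 + 5 = 7; strictly interior points = area - boundary/2 + 1 = 150; answer 150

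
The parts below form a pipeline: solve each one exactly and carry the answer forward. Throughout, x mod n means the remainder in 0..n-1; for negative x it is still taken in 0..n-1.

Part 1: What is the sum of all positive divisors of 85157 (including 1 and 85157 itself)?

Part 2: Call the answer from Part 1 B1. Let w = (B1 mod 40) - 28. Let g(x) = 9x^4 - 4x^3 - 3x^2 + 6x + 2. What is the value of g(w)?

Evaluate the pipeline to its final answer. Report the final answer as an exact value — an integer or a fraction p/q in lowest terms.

2026

Part 1: 85157 = 31 * 41 * 67; sigma = (1 + 31) * (1 + 41) * (1 + 67) = 32 * 42 * 68 = 91392; answer 91392
Part 2: B1 = 91392; w = 4; 9*(4)^4 - 4*(4)^3 - 3*(4)^2 + 6*(4)^1 + 2 = (2304) + (-256) + (-48) + (24) + (2) = 2026; answer 2026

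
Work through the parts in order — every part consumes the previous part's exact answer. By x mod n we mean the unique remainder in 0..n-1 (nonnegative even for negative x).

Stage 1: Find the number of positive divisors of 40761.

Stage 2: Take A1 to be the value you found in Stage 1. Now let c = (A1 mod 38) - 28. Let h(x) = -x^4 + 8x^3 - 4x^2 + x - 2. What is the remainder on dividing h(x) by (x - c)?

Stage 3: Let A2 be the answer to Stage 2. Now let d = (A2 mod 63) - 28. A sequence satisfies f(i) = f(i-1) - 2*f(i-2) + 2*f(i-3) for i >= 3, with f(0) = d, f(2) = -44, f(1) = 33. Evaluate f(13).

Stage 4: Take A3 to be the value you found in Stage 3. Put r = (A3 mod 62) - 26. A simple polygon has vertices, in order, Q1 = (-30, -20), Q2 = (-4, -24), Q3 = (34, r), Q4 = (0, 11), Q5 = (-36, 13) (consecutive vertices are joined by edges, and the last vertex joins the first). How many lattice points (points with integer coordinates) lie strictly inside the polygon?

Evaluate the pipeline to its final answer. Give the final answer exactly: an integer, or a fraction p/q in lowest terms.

1648

Stage 1: 40761 = 3^2 * 7 * 647; number of divisors = (2+1) * (1+1) * (1+1) = 12; answer 12
Stage 2: A1 = 12; c = -16; remainder = value at the root: -1*(-16)^4 + 8*(-16)^3 - 4*(-16)^2 + 1*(-16)^1 - 2 = (-65536) + (-32768) + (-1024) + (-16) + (-2) = -99346; answer -99346
Stage 3: A2 = -99346; d = -23; f(3) = 1*(-44) - 2*(33) + 2*(-23) = -156; iterating: f(3)=-156, f(4)=-2, f(5)=222, f(6)=-86, f(7)=-534, f(8)=82, f(9)=978, f(10)=-254, f(11)=-2046, f(12)=418, f(13)=4002; answer 4002
Stage 4: A3 = 4002; r = 8; cross terms: (-30*-24 - -4*-20)=640, (-4*8 - 34*-24)=784, (34*11 - 0*8)=374, (0*13 - -36*11)=396, (-36*-20 - -30*13)=1110; twice the area = |3304| = 3304; area = 1652; boundary points = 2 + 2 + 1 + 2 + 3 = 10; strictly interior points = area - boundary/2 + 1 = 1648; answer 1648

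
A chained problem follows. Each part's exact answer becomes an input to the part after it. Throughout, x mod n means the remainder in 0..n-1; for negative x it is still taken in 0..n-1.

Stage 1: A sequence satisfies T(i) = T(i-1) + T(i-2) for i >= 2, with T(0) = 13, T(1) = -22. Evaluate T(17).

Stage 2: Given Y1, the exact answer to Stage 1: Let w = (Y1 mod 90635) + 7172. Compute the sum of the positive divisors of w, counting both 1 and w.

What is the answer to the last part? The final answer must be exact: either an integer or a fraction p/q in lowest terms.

230888

Stage 1: T(2) = 1*(-22) + 1*(13) = -9; iterating: T(2)=-9, T(3)=-31, T(4)=-40, T(5)=-71, T(6)=-111, T(7)=-182, T(8)=-293, T(9)=-475, T(10)=-768, T(11)=-1243, T(12)=-2011, T(13)=-3254, T(14)=-5265, T(15)=-8519, T(16)=-13784, T(17)=-22303; answer -22303
Stage 2: Y1 = -22303; w = 75504; 75504 = 2^4 * 3 * 11^2 * 13; sigma = (1 + 2 + 4 + 8 + 16) * (1 + 3) * (1 + 11 + 121) * (1 + 13) = 31 * 4 * 133 * 14 = 230888; answer 230888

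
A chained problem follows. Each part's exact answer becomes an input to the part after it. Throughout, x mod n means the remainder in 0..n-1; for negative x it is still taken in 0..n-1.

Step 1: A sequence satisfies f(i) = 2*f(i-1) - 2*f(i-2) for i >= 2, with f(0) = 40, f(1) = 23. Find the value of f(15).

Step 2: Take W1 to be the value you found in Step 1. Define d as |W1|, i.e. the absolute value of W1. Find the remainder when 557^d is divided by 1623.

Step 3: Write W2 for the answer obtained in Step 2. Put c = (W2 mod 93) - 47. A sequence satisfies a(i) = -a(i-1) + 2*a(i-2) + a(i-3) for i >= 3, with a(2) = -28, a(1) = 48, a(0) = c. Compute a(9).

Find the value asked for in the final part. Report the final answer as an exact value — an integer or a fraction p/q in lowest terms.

Step 1: f(2) = 2*(23) - 2*(40) = -34; iterating: f(2)=-34, f(3)=-114, f(4)=-160, f(5)=-92, f(6)=136, f(7)=456, f(8)=640, f(9)=368, f(10)=-544, f(11)=-1824, f(12)=-2560, f(13)=-1472, f(14)=2176, f(15)=7296; answer 7296
Step 2: W1 = 7296; d = 7296; squarings mod 1623: 557^1=557, 557^2=256, 557^4=616, 557^8=1297, 557^16=781, 557^32=1336, 557^64=1219, 557^128=916, 557^256=1588, 557^512=1225, 557^1024=973, 557^2048=520, 557^4096=982; 557^7296 = 557^128 * 557^1024 * 557^2048 * 557^4096 = 265 (mod 1623); answer 265
Step 3: W2 = 265; c = 32; a(3) = -1*(-28) + 2*(48) + 1*(32) = 156; iterating: a(3)=156, a(4)=-164, a(5)=448, a(6)=-620, a(7)=1352, a(8)=-2144, a(9)=4228; answer 4228

4228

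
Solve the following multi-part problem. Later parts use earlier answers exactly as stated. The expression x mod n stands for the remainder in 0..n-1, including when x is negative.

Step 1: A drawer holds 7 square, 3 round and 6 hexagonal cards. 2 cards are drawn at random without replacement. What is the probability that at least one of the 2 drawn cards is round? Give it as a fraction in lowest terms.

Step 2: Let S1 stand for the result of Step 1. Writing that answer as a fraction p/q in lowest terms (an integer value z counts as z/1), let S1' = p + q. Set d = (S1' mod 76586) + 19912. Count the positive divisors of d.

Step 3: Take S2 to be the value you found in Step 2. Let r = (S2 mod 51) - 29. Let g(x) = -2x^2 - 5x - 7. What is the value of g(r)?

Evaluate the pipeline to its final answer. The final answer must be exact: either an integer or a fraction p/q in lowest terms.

-1132

Step 1: total draws C(16,2) = 120; complement C(13,2) = 78; favorable 120 - 78 = 42; P = 7/20; answer 7/20
Step 2: S1 = 7/20; threaded value p + q = 27; d = 19939; 19939 = 127 * 157; number of divisors = (1+1) * (1+1) = 4; answer 4
Step 3: S2 = 4; r = -25; -2*(-25)^2 - 5*(-25)^1 - 7 = (-1250) + (125) + (-7) = -1132; answer -1132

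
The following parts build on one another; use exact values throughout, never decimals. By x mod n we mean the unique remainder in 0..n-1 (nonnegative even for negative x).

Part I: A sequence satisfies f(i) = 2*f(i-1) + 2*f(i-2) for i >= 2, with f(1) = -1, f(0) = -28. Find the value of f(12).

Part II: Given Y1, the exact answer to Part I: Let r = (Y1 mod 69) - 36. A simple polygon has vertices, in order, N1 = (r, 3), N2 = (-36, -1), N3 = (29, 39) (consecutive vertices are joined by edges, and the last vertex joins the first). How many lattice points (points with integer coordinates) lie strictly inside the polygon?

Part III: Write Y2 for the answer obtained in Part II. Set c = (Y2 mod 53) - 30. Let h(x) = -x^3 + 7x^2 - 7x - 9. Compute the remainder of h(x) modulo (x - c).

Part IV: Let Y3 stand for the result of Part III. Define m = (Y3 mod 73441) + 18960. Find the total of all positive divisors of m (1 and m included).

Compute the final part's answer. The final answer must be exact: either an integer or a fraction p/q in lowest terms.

Part I: f(2) = 2*(-1) + 2*(-28) = -58; iterating: f(2)=-58, f(3)=-118, f(4)=-352, f(5)=-940, f(6)=-2584, f(7)=-7048, f(8)=-19264, f(9)=-52624, f(10)=-143776, f(11)=-392800, f(12)=-1073152; answer -1073152
Part II: Y1 = -1073152; r = -31; cross terms: (-31*-1 - -36*3)=139, (-36*39 - 29*-1)=-1375, (29*3 - -31*39)=1296; twice the area = |60| = 60; area = 30; boundary points = 1 + 5 + 12 = 18; strictly interior points = area - boundary/2 + 1 = 22; answer 22
Part III: Y2 = 22; c = -8; remainder = value at the root: -1*(-8)^3 + 7*(-8)^2 - 7*(-8)^1 - 9 = (512) + (448) + (56) + (-9) = 1007; answer 1007
Part IV: Y3 = 1007; m = 19967; 19967 = 41 * 487; sigma = (1 + 41) * (1 + 487) = 42 * 488 = 20496; answer 20496

20496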